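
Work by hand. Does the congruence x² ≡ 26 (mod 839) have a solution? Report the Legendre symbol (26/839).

-1

Pull out 2: since 839 ≡ 7 (mod 8), (2/839) = +1.
Reciprocity: 13 ≡ 1 and 839 ≡ 3 (mod 4), so (13/839) = +(839/13).
Reduce top mod 13: now compute (7/13).
Reciprocity: 7 ≡ 3 and 13 ≡ 1 (mod 4), so (7/13) = +(13/7).
Reduce top mod 7: now compute (6/7).
Pull out 2: since 7 ≡ 7 (mod 8), (2/7) = +1.
Reciprocity: 3 ≡ 3 and 7 ≡ 3 (mod 4), so (3/7) = −(7/3).
Reduce top mod 3: now compute (1/3).
Reached (1/3) = 1. Collecting the sign flips along the way, the symbol is -1.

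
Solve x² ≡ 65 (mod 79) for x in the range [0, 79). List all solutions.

Since 79 ≡ 3 (mod 4), a square root of 65 is 65^((79+1)/4) = 65^20 mod 79.
Repeated squaring: 65^2≡38, 65^4≡22, 65^8≡10, 65^16≡21 (mod 79).
65^20 = 65^(16+4) ≡ 67 (mod 79).
Check: 67² = 4489 ≡ 65 (mod 79). The two roots are 12 and 67.

12, 67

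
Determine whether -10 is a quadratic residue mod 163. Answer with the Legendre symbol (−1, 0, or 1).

-1

First reduce: -10 ≡ 153 (mod 163).
Reciprocity: 153 ≡ 1 and 163 ≡ 3 (mod 4), so (153/163) = +(163/153).
Reduce top mod 153: now compute (10/153).
Pull out 2: since 153 ≡ 1 (mod 8), (2/153) = +1.
Reciprocity: 5 ≡ 1 and 153 ≡ 1 (mod 4), so (5/153) = +(153/5).
Reduce top mod 5: now compute (3/5).
Reciprocity: 3 ≡ 3 and 5 ≡ 1 (mod 4), so (3/5) = +(5/3).
Reduce top mod 3: now compute (2/3).
Pull out 2: since 3 ≡ 3 (mod 8), (2/3) = -1.
Reached (1/3) = 1. Collecting the sign flips along the way, the symbol is -1.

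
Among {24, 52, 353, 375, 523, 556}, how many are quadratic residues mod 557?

3

(24/557) = +1 → QR.
(52/557) = -1 → non-residue.
(353/557) = -1 → non-residue.
(375/557) = +1 → QR.
(523/557) = -1 → non-residue.
(556/557) = +1 → QR.
Total quadratic residues among the 6: 3.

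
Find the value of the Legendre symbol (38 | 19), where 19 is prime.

First reduce: 38 ≡ 0 (mod 19).
Top reduces to 0: gcd > 1, so the symbol is 0.

0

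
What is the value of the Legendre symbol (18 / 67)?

Pull out 2: since 67 ≡ 3 (mod 8), (2/67) = -1.
Reciprocity: 9 ≡ 1 and 67 ≡ 3 (mod 4), so (9/67) = +(67/9).
Reduce top mod 9: now compute (4/9).
Pull out 2^2: since 9 ≡ 1 (mod 8), (2/9) = +1, so (2/9)^2 = +1.
Reached (1/9) = 1. Collecting the sign flips along the way, the symbol is -1.

-1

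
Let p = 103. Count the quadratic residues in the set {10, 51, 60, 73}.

(10/103) = -1 → non-residue.
(51/103) = -1 → non-residue.
(60/103) = +1 → QR.
(73/103) = -1 → non-residue.
Total quadratic residues among the 4: 1.

1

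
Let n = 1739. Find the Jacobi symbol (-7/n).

-1

First reduce: -7 ≡ 1732 (mod 1739).
Pull out 2^2: since 1739 ≡ 3 (mod 8), (2/1739) = -1, so (2/1739)^2 = +1.
Reciprocity: 433 ≡ 1 and 1739 ≡ 3 (mod 4), so (433/1739) = +(1739/433).
Reduce top mod 433: now compute (7/433).
Reciprocity: 7 ≡ 3 and 433 ≡ 1 (mod 4), so (7/433) = +(433/7).
Reduce top mod 7: now compute (6/7).
Pull out 2: since 7 ≡ 7 (mod 8), (2/7) = +1.
Reciprocity: 3 ≡ 3 and 7 ≡ 3 (mod 4), so (3/7) = −(7/3).
Reduce top mod 3: now compute (1/3).
Reached (1/3) = 1. Collecting the sign flips along the way, the symbol is -1.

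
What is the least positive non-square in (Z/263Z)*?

(2/263) = +1, so 2 is a residue.
(3/263) = +1, so 3 is a residue.
(4/263) = +1, so 4 is a residue.
(5/263) = −1, so 5 is the smallest positive non-residue mod 263.

5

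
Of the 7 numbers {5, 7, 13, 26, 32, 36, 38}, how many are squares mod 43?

(5/43) = -1 → non-residue.
(7/43) = -1 → non-residue.
(13/43) = +1 → QR.
(26/43) = -1 → non-residue.
(32/43) = -1 → non-residue.
(36/43) = +1 → QR.
(38/43) = +1 → QR.
Total quadratic residues among the 7: 3.

3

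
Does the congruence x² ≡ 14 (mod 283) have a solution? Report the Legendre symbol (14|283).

Pull out 2: since 283 ≡ 3 (mod 8), (2/283) = -1.
Reciprocity: 7 ≡ 3 and 283 ≡ 3 (mod 4), so (7/283) = −(283/7).
Reduce top mod 7: now compute (3/7).
Reciprocity: 3 ≡ 3 and 7 ≡ 3 (mod 4), so (3/7) = −(7/3).
Reduce top mod 3: now compute (1/3).
Reached (1/3) = 1. Collecting the sign flips along the way, the symbol is -1.

-1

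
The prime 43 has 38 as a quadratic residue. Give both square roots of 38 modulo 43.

9, 34

Since 43 ≡ 3 (mod 4), a square root of 38 is 38^((43+1)/4) = 38^11 mod 43.
Repeated squaring: 38^2≡25, 38^4≡23, 38^8≡13 (mod 43).
38^11 = 38^(8+2+1) ≡ 9 (mod 43).
Check: 9² = 81 ≡ 38 (mod 43). The two roots are 9 and 34.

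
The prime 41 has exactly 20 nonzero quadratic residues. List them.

1 2 4 5 8 9 10 16 18 20 21 23 25 31 32 33 36 37 39 40

Square k = 1,…,20 (k and 41−k give the same square):
1²=1, 2²=4, 3²=9, 4²=16, 5²=25, 6²=36, 7²≡8, 8²≡23, 9²≡40, 10²≡18, 11²≡39, 12²≡21, 13²≡5, 14²≡32, 15²≡20, 16²≡10, 17²≡2, 18²≡37, 19²≡33, 20²≡31 (mod 41).
So the quadratic residues mod 41 are {1, 2, 4, 5, 8, 9, 10, 16, 18, 20, 21, 23, 25, 31, 32, 33, 36, 37, 39, 40}.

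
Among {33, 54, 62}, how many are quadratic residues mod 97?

3

(33/97) = +1 → QR.
(54/97) = +1 → QR.
(62/97) = +1 → QR.
Total quadratic residues among the 3: 3.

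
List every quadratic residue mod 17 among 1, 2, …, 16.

1 2 4 8 9 13 15 16

Square k = 1,…,8 (k and 17−k give the same square):
1²=1, 2²=4, 3²=9, 4²=16, 5²≡8, 6²≡2, 7²≡15, 8²≡13 (mod 17).
So the quadratic residues mod 17 are {1, 2, 4, 8, 9, 13, 15, 16}.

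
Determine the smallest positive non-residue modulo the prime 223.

(2/223) = +1, so 2 is a residue.
(3/223) = −1, so 3 is the smallest positive non-residue mod 223.

3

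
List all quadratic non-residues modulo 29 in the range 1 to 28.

Square k = 1,…,14 (k and 29−k give the same square):
1²=1, 2²=4, 3²=9, 4²=16, 5²=25, 6²≡7, 7²≡20, 8²≡6, 9²≡23, 10²≡13, 11²≡5, 12²≡28, 13²≡24, 14²≡22 (mod 29).
The residues are {1, 4, 5, 6, 7, 9, 13, 16, 20, 22, 23, 24, 25, 28}; the non-residues are the remaining 14 nonzero classes.

2,3,8,10,11,12,14,15,17,18,19,21,26,27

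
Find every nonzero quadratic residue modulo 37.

1 3 4 7 9 10 11 12 16 21 25 26 27 28 30 33 34 36

Square k = 1,…,18 (k and 37−k give the same square):
1²=1, 2²=4, 3²=9, 4²=16, 5²=25, 6²=36, 7²≡12, 8²≡27, 9²≡7, 10²≡26, 11²≡10, 12²≡33, 13²≡21, 14²≡11, 15²≡3, 16²≡34, 17²≡30, 18²≡28 (mod 37).
So the quadratic residues mod 37 are {1, 3, 4, 7, 9, 10, 11, 12, 16, 21, 25, 26, 27, 28, 30, 33, 34, 36}.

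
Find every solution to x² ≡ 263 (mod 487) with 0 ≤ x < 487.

Since 487 ≡ 3 (mod 4), a square root of 263 is 263^((487+1)/4) = 263^122 mod 487.
Repeated squaring: 263^2≡15, 263^4≡225, 263^8≡464, 263^16≡42, 263^32≡303, 263^64≡253 (mod 487).
263^122 = 263^(64+32+16+8+2) ≡ 137 (mod 487).
Check: 137² = 18769 ≡ 263 (mod 487). The two roots are 137 and 350.

137, 350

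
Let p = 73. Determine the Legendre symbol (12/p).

1

Euler's criterion: (12/73) ≡ 12^36 (mod 73).
12^2 ≡ 71 (mod 73)
12^4 ≡ 4 (mod 73)
12^8 ≡ 16 (mod 73)
12^16 ≡ 37 (mod 73)
12^32 ≡ 55 (mod 73)
12^36 = 12^(32+4) ≡ 1 (mod 73).
Result is 1, so (12/73) = 1.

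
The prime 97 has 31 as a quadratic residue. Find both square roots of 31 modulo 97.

15, 82

97 ≡ 1 (mod 4), so we find a root by search.
Trying successive values, 15² = 225 ≡ 31 (mod 97). The other root is 97 − 15 = 82.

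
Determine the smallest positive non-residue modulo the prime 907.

(2/907) = −1, so 2 is the smallest positive non-residue mod 907.

2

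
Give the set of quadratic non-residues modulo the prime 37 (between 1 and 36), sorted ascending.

2,5,6,8,13,14,15,17,18,19,20,22,23,24,29,31,32,35

Square k = 1,…,18 (k and 37−k give the same square):
1²=1, 2²=4, 3²=9, 4²=16, 5²=25, 6²=36, 7²≡12, 8²≡27, 9²≡7, 10²≡26, 11²≡10, 12²≡33, 13²≡21, 14²≡11, 15²≡3, 16²≡34, 17²≡30, 18²≡28 (mod 37).
The residues are {1, 3, 4, 7, 9, 10, 11, 12, 16, 21, 25, 26, 27, 28, 30, 33, 34, 36}; the non-residues are the remaining 18 nonzero classes.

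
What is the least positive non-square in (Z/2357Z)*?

(2/2357) = −1, so 2 is the smallest positive non-residue mod 2357.

2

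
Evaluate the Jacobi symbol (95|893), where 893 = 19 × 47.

Reciprocity: 95 ≡ 3 and 893 ≡ 1 (mod 4), so (95/893) = +(893/95).
Reduce top mod 95: now compute (38/95).
Pull out 2: since 95 ≡ 7 (mod 8), (2/95) = +1.
Reciprocity: 19 ≡ 3 and 95 ≡ 3 (mod 4), so (19/95) = −(95/19).
Reduce top mod 19: now compute (0/19).
Top reduces to 0: gcd > 1, so the symbol is 0.

0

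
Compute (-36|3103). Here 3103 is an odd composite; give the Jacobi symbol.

-1

First reduce: -36 ≡ 3067 (mod 3103).
Reciprocity: 3067 ≡ 3 and 3103 ≡ 3 (mod 4), so (3067/3103) = −(3103/3067).
Reduce top mod 3067: now compute (36/3067).
Pull out 2^2: since 3067 ≡ 3 (mod 8), (2/3067) = -1, so (2/3067)^2 = +1.
Reciprocity: 9 ≡ 1 and 3067 ≡ 3 (mod 4), so (9/3067) = +(3067/9).
Reduce top mod 9: now compute (7/9).
Reciprocity: 7 ≡ 3 and 9 ≡ 1 (mod 4), so (7/9) = +(9/7).
Reduce top mod 7: now compute (2/7).
Pull out 2: since 7 ≡ 7 (mod 8), (2/7) = +1.
Reached (1/7) = 1. Collecting the sign flips along the way, the symbol is -1.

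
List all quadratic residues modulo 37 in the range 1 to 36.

Square k = 1,…,18 (k and 37−k give the same square):
1²=1, 2²=4, 3²=9, 4²=16, 5²=25, 6²=36, 7²≡12, 8²≡27, 9²≡7, 10²≡26, 11²≡10, 12²≡33, 13²≡21, 14²≡11, 15²≡3, 16²≡34, 17²≡30, 18²≡28 (mod 37).
So the quadratic residues mod 37 are {1, 3, 4, 7, 9, 10, 11, 12, 16, 21, 25, 26, 27, 28, 30, 33, 34, 36}.

1, 3, 4, 7, 9, 10, 11, 12, 16, 21, 25, 26, 27, 28, 30, 33, 34, 36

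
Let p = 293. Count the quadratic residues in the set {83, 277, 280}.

2

(83/293) = +1 → QR.
(277/293) = +1 → QR.
(280/293) = -1 → non-residue.
Total quadratic residues among the 3: 2.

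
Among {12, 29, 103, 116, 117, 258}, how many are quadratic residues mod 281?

2

(12/281) = -1 → non-residue.
(29/281) = +1 → QR.
(103/281) = -1 → non-residue.
(116/281) = +1 → QR.
(117/281) = -1 → non-residue.
(258/281) = -1 → non-residue.
Total quadratic residues among the 6: 2.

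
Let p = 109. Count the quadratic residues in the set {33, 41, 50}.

0

(33/109) = -1 → non-residue.
(41/109) = -1 → non-residue.
(50/109) = -1 → non-residue.
Total quadratic residues among the 3: 0.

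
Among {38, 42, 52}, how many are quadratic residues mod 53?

(38/53) = +1 → QR.
(42/53) = +1 → QR.
(52/53) = +1 → QR.
Total quadratic residues among the 3: 3.

3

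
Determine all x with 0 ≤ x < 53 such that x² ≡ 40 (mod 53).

26, 27

53 ≡ 1 (mod 4), so we find a root by search.
Trying successive values, 26² = 676 ≡ 40 (mod 53). The other root is 53 − 26 = 27.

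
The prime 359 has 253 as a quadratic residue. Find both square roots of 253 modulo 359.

110, 249

Since 359 ≡ 3 (mod 4), a square root of 253 is 253^((359+1)/4) = 253^90 mod 359.
Repeated squaring: 253^2≡107, 253^4≡320, 253^8≡85, 253^16≡45, 253^32≡230, 253^64≡127 (mod 359).
253^90 = 253^(64+16+8+2) ≡ 110 (mod 359).
Check: 110² = 12100 ≡ 253 (mod 359). The two roots are 110 and 249.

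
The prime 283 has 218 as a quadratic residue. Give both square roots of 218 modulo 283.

Since 283 ≡ 3 (mod 4), a square root of 218 is 218^((283+1)/4) = 218^71 mod 283.
Repeated squaring: 218^2≡263, 218^4≡117, 218^8≡105, 218^16≡271, 218^32≡144, 218^64≡77 (mod 283).
218^71 = 218^(64+4+2+1) ≡ 28 (mod 283).
Check: 28² = 784 ≡ 218 (mod 283). The two roots are 28 and 255.

28, 255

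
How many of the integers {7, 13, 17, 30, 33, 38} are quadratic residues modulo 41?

(7/41) = -1 → non-residue.
(13/41) = -1 → non-residue.
(17/41) = -1 → non-residue.
(30/41) = -1 → non-residue.
(33/41) = +1 → QR.
(38/41) = -1 → non-residue.
Total quadratic residues among the 6: 1.

1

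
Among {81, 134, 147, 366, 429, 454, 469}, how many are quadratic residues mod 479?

(81/479) = +1 → QR.
(134/479) = -1 → non-residue.
(147/479) = +1 → QR.
(366/479) = +1 → QR.
(429/479) = -1 → non-residue.
(454/479) = -1 → non-residue.
(469/479) = -1 → non-residue.
Total quadratic residues among the 7: 3.

3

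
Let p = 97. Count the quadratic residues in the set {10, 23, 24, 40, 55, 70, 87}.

2

(10/97) = -1 → non-residue.
(23/97) = -1 → non-residue.
(24/97) = +1 → QR.
(40/97) = -1 → non-residue.
(55/97) = -1 → non-residue.
(70/97) = +1 → QR.
(87/97) = -1 → non-residue.
Total quadratic residues among the 7: 2.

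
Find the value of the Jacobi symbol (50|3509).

Pull out 2: since 3509 ≡ 5 (mod 8), (2/3509) = -1.
Reciprocity: 25 ≡ 1 and 3509 ≡ 1 (mod 4), so (25/3509) = +(3509/25).
Reduce top mod 25: now compute (9/25).
Reciprocity: 9 ≡ 1 and 25 ≡ 1 (mod 4), so (9/25) = +(25/9).
Reduce top mod 9: now compute (7/9).
Reciprocity: 7 ≡ 3 and 9 ≡ 1 (mod 4), so (7/9) = +(9/7).
Reduce top mod 7: now compute (2/7).
Pull out 2: since 7 ≡ 7 (mod 8), (2/7) = +1.
Reached (1/7) = 1. Collecting the sign flips along the way, the symbol is -1.

-1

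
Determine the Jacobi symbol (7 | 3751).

Reciprocity: 7 ≡ 3 and 3751 ≡ 3 (mod 4), so (7/3751) = −(3751/7).
Reduce top mod 7: now compute (6/7).
Pull out 2: since 7 ≡ 7 (mod 8), (2/7) = +1.
Reciprocity: 3 ≡ 3 and 7 ≡ 3 (mod 4), so (3/7) = −(7/3).
Reduce top mod 3: now compute (1/3).
Reached (1/3) = 1. Collecting the sign flips along the way, the symbol is +1.

1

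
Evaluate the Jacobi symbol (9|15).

0

Reciprocity: 9 ≡ 1 and 15 ≡ 3 (mod 4), so (9/15) = +(15/9).
Reduce top mod 9: now compute (6/9).
Pull out 2: since 9 ≡ 1 (mod 8), (2/9) = +1.
Reciprocity: 3 ≡ 3 and 9 ≡ 1 (mod 4), so (3/9) = +(9/3).
Reduce top mod 3: now compute (0/3).
Top reduces to 0: gcd > 1, so the symbol is 0.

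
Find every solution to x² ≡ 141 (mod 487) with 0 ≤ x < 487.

Since 487 ≡ 3 (mod 4), a square root of 141 is 141^((487+1)/4) = 141^122 mod 487.
Repeated squaring: 141^2≡401, 141^4≡91, 141^8≡2, 141^16≡4, 141^32≡16, 141^64≡256 (mod 487).
141^122 = 141^(64+32+16+8+2) ≡ 221 (mod 487).
Check: 221² = 48841 ≡ 141 (mod 487). The two roots are 221 and 266.

221, 266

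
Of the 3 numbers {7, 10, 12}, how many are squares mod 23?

1

(7/23) = -1 → non-residue.
(10/23) = -1 → non-residue.
(12/23) = +1 → QR.
Total quadratic residues among the 3: 1.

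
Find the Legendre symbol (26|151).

-1

Euler's criterion: (26/151) ≡ 26^75 (mod 151).
26^2 ≡ 72 (mod 151)
26^4 ≡ 50 (mod 151)
26^8 ≡ 84 (mod 151)
26^16 ≡ 110 (mod 151)
26^32 ≡ 20 (mod 151)
26^64 ≡ 98 (mod 151)
26^75 = 26^(64+8+2+1) ≡ 150 (mod 151).
Result is 150 ≡ −1, so (26/151) = −1.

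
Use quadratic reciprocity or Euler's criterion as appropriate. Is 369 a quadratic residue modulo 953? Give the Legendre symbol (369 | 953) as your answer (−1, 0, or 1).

Reciprocity: 369 ≡ 1 and 953 ≡ 1 (mod 4), so (369/953) = +(953/369).
Reduce top mod 369: now compute (215/369).
Reciprocity: 215 ≡ 3 and 369 ≡ 1 (mod 4), so (215/369) = +(369/215).
Reduce top mod 215: now compute (154/215).
Pull out 2: since 215 ≡ 7 (mod 8), (2/215) = +1.
Reciprocity: 77 ≡ 1 and 215 ≡ 3 (mod 4), so (77/215) = +(215/77).
Reduce top mod 77: now compute (61/77).
Reciprocity: 61 ≡ 1 and 77 ≡ 1 (mod 4), so (61/77) = +(77/61).
Reduce top mod 61: now compute (16/61).
Pull out 2^4: since 61 ≡ 5 (mod 8), (2/61) = -1, so (2/61)^4 = +1.
Reached (1/61) = 1. Collecting the sign flips along the way, the symbol is +1.

1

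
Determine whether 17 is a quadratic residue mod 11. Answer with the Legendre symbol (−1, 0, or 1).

Euler's criterion: (17/11) ≡ 6^5 (mod 11).
6^2 ≡ 3 (mod 11)
6^4 ≡ 9 (mod 11)
6^5 = 6^(4+1) ≡ 10 (mod 11).
Result is 10 ≡ −1, so (17/11) = −1.

-1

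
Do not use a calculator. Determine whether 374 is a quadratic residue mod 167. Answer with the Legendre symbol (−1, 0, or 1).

First reduce: 374 ≡ 40 (mod 167).
Pull out 2^3: since 167 ≡ 7 (mod 8), (2/167) = +1, so (2/167)^3 = +1.
Reciprocity: 5 ≡ 1 and 167 ≡ 3 (mod 4), so (5/167) = +(167/5).
Reduce top mod 5: now compute (2/5).
Pull out 2: since 5 ≡ 5 (mod 8), (2/5) = -1.
Reached (1/5) = 1. Collecting the sign flips along the way, the symbol is -1.

-1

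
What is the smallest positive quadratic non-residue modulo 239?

7

(2/239) = +1, so 2 is a residue.
(3/239) = +1, so 3 is a residue.
(4/239) = +1, so 4 is a residue.
(5/239) = +1, so 5 is a residue.
(6/239) = +1, so 6 is a residue.
(7/239) = −1, so 7 is the smallest positive non-residue mod 239.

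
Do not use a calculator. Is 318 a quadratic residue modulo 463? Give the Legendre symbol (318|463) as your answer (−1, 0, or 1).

Euler's criterion: (318/463) ≡ 318^231 (mod 463).
318^2 ≡ 190 (mod 463)
318^4 ≡ 449 (mod 463)
318^8 ≡ 196 (mod 463)
318^16 ≡ 450 (mod 463)
318^32 ≡ 169 (mod 463)
318^64 ≡ 318 (mod 463)
318^128 ≡ 190 (mod 463)
318^231 = 318^(128+64+32+4+2+1) ≡ 1 (mod 463).
Result is 1, so (318/463) = 1.

1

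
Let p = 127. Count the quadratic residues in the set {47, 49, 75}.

2

(47/127) = +1 → QR.
(49/127) = +1 → QR.
(75/127) = -1 → non-residue.
Total quadratic residues among the 3: 2.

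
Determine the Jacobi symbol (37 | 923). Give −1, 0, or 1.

Reciprocity: 37 ≡ 1 and 923 ≡ 3 (mod 4), so (37/923) = +(923/37).
Reduce top mod 37: now compute (35/37).
Reciprocity: 35 ≡ 3 and 37 ≡ 1 (mod 4), so (35/37) = +(37/35).
Reduce top mod 35: now compute (2/35).
Pull out 2: since 35 ≡ 3 (mod 8), (2/35) = -1.
Reached (1/35) = 1. Collecting the sign flips along the way, the symbol is -1.

-1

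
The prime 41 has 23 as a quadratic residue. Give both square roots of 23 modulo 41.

41 ≡ 1 (mod 4), so we find a root by search.
Trying successive values, 8² = 64 ≡ 23 (mod 41). The other root is 41 − 8 = 33.

8, 33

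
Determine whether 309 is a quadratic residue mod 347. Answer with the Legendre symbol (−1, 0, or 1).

-1

Reciprocity: 309 ≡ 1 and 347 ≡ 3 (mod 4), so (309/347) = +(347/309).
Reduce top mod 309: now compute (38/309).
Pull out 2: since 309 ≡ 5 (mod 8), (2/309) = -1.
Reciprocity: 19 ≡ 3 and 309 ≡ 1 (mod 4), so (19/309) = +(309/19).
Reduce top mod 19: now compute (5/19).
Reciprocity: 5 ≡ 1 and 19 ≡ 3 (mod 4), so (5/19) = +(19/5).
Reduce top mod 5: now compute (4/5).
Pull out 2^2: since 5 ≡ 5 (mod 8), (2/5) = -1, so (2/5)^2 = +1.
Reached (1/5) = 1. Collecting the sign flips along the way, the symbol is -1.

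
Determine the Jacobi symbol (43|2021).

Reciprocity: 43 ≡ 3 and 2021 ≡ 1 (mod 4), so (43/2021) = +(2021/43).
Reduce top mod 43: now compute (0/43).
Top reduces to 0: gcd > 1, so the symbol is 0.

0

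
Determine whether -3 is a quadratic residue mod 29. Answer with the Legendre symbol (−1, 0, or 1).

-1

Euler's criterion: (-3/29) ≡ 26^14 (mod 29).
26^2 ≡ 9 (mod 29)
26^4 ≡ 23 (mod 29)
26^8 ≡ 7 (mod 29)
26^14 = 26^(8+4+2) ≡ 28 (mod 29).
Result is 28 ≡ −1, so (-3/29) = −1.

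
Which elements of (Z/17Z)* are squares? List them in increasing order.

Square k = 1,…,8 (k and 17−k give the same square):
1²=1, 2²=4, 3²=9, 4²=16, 5²≡8, 6²≡2, 7²≡15, 8²≡13 (mod 17).
So the quadratic residues mod 17 are {1, 2, 4, 8, 9, 13, 15, 16}.

1, 2, 4, 8, 9, 13, 15, 16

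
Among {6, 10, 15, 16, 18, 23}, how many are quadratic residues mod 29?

(6/29) = +1 → QR.
(10/29) = -1 → non-residue.
(15/29) = -1 → non-residue.
(16/29) = +1 → QR.
(18/29) = -1 → non-residue.
(23/29) = +1 → QR.
Total quadratic residues among the 6: 3.

3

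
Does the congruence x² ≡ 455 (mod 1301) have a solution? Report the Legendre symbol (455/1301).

-1

Reciprocity: 455 ≡ 3 and 1301 ≡ 1 (mod 4), so (455/1301) = +(1301/455).
Reduce top mod 455: now compute (391/455).
Reciprocity: 391 ≡ 3 and 455 ≡ 3 (mod 4), so (391/455) = −(455/391).
Reduce top mod 391: now compute (64/391).
Pull out 2^6: since 391 ≡ 7 (mod 8), (2/391) = +1, so (2/391)^6 = +1.
Reached (1/391) = 1. Collecting the sign flips along the way, the symbol is -1.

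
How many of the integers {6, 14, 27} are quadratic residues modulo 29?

(6/29) = +1 → QR.
(14/29) = -1 → non-residue.
(27/29) = -1 → non-residue.
Total quadratic residues among the 3: 1.

1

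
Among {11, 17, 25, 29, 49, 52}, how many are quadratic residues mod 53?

(11/53) = +1 → QR.
(17/53) = +1 → QR.
(25/53) = +1 → QR.
(29/53) = +1 → QR.
(49/53) = +1 → QR.
(52/53) = +1 → QR.
Total quadratic residues among the 6: 6.

6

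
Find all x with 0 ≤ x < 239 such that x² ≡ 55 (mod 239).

85, 154

Since 239 ≡ 3 (mod 4), a square root of 55 is 55^((239+1)/4) = 55^60 mod 239.
Repeated squaring: 55^2≡157, 55^4≡32, 55^8≡68, 55^16≡83, 55^32≡197 (mod 239).
55^60 = 55^(32+16+8+4) ≡ 85 (mod 239).
Check: 85² = 7225 ≡ 55 (mod 239). The two roots are 85 and 154.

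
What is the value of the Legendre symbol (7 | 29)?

1

Reciprocity: 7 ≡ 3 and 29 ≡ 1 (mod 4), so (7/29) = +(29/7).
Reduce top mod 7: now compute (1/7).
Reached (1/7) = 1. Collecting the sign flips along the way, the symbol is +1.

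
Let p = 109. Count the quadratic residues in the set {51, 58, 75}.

1

(51/109) = -1 → non-residue.
(58/109) = -1 → non-residue.
(75/109) = +1 → QR.
Total quadratic residues among the 3: 1.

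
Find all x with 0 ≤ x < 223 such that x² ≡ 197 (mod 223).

33, 190

Since 223 ≡ 3 (mod 4), a square root of 197 is 197^((223+1)/4) = 197^56 mod 223.
Repeated squaring: 197^2≡7, 197^4≡49, 197^8≡171, 197^16≡28, 197^32≡115 (mod 223).
197^56 = 197^(32+16+8) ≡ 33 (mod 223).
Check: 33² = 1089 ≡ 197 (mod 223). The two roots are 33 and 190.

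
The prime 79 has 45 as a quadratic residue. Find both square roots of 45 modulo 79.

19, 60

Since 79 ≡ 3 (mod 4), a square root of 45 is 45^((79+1)/4) = 45^20 mod 79.
Repeated squaring: 45^2≡50, 45^4≡51, 45^8≡73, 45^16≡36 (mod 79).
45^20 = 45^(16+4) ≡ 19 (mod 79).
Check: 19² = 361 ≡ 45 (mod 79). The two roots are 19 and 60.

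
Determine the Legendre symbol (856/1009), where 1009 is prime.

-1

Pull out 2^3: since 1009 ≡ 1 (mod 8), (2/1009) = +1, so (2/1009)^3 = +1.
Reciprocity: 107 ≡ 3 and 1009 ≡ 1 (mod 4), so (107/1009) = +(1009/107).
Reduce top mod 107: now compute (46/107).
Pull out 2: since 107 ≡ 3 (mod 8), (2/107) = -1.
Reciprocity: 23 ≡ 3 and 107 ≡ 3 (mod 4), so (23/107) = −(107/23).
Reduce top mod 23: now compute (15/23).
Reciprocity: 15 ≡ 3 and 23 ≡ 3 (mod 4), so (15/23) = −(23/15).
Reduce top mod 15: now compute (8/15).
Pull out 2^3: since 15 ≡ 7 (mod 8), (2/15) = +1, so (2/15)^3 = +1.
Reached (1/15) = 1. Collecting the sign flips along the way, the symbol is -1.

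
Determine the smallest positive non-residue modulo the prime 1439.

7

(2/1439) = +1, so 2 is a residue.
(3/1439) = +1, so 3 is a residue.
(4/1439) = +1, so 4 is a residue.
(5/1439) = +1, so 5 is a residue.
(6/1439) = +1, so 6 is a residue.
(7/1439) = −1, so 7 is the smallest positive non-residue mod 1439.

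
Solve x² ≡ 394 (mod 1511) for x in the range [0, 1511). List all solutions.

Since 1511 ≡ 3 (mod 4), a square root of 394 is 394^((1511+1)/4) = 394^378 mod 1511.
Repeated squaring: 394^2≡1114, 394^4≡465, 394^8≡152, 394^16≡439, 394^32≡824, 394^64≡537, 394^128≡1279, 394^256≡939 (mod 1511).
394^378 = 394^(256+64+32+16+8+2) ≡ 610 (mod 1511).
Check: 610² = 372100 ≡ 394 (mod 1511). The two roots are 610 and 901.

610, 901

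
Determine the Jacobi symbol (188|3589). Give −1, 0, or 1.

Pull out 2^2: since 3589 ≡ 5 (mod 8), (2/3589) = -1, so (2/3589)^2 = +1.
Reciprocity: 47 ≡ 3 and 3589 ≡ 1 (mod 4), so (47/3589) = +(3589/47).
Reduce top mod 47: now compute (17/47).
Reciprocity: 17 ≡ 1 and 47 ≡ 3 (mod 4), so (17/47) = +(47/17).
Reduce top mod 17: now compute (13/17).
Reciprocity: 13 ≡ 1 and 17 ≡ 1 (mod 4), so (13/17) = +(17/13).
Reduce top mod 13: now compute (4/13).
Pull out 2^2: since 13 ≡ 5 (mod 8), (2/13) = -1, so (2/13)^2 = +1.
Reached (1/13) = 1. Collecting the sign flips along the way, the symbol is +1.

1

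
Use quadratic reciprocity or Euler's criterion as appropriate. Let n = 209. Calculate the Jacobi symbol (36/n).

Pull out 2^2: since 209 ≡ 1 (mod 8), (2/209) = +1, so (2/209)^2 = +1.
Reciprocity: 9 ≡ 1 and 209 ≡ 1 (mod 4), so (9/209) = +(209/9).
Reduce top mod 9: now compute (2/9).
Pull out 2: since 9 ≡ 1 (mod 8), (2/9) = +1.
Reached (1/9) = 1. Collecting the sign flips along the way, the symbol is +1.

1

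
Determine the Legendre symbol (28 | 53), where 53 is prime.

Euler's criterion: (28/53) ≡ 28^26 (mod 53).
28^2 ≡ 42 (mod 53)
28^4 ≡ 15 (mod 53)
28^8 ≡ 13 (mod 53)
28^16 ≡ 10 (mod 53)
28^26 = 28^(16+8+2) ≡ 1 (mod 53).
Result is 1, so (28/53) = 1.

1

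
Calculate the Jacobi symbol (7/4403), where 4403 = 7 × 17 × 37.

0

Reciprocity: 7 ≡ 3 and 4403 ≡ 3 (mod 4), so (7/4403) = −(4403/7).
Reduce top mod 7: now compute (0/7).
Top reduces to 0: gcd > 1, so the symbol is 0.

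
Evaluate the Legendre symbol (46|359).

1

Pull out 2: since 359 ≡ 7 (mod 8), (2/359) = +1.
Reciprocity: 23 ≡ 3 and 359 ≡ 3 (mod 4), so (23/359) = −(359/23).
Reduce top mod 23: now compute (14/23).
Pull out 2: since 23 ≡ 7 (mod 8), (2/23) = +1.
Reciprocity: 7 ≡ 3 and 23 ≡ 3 (mod 4), so (7/23) = −(23/7).
Reduce top mod 7: now compute (2/7).
Pull out 2: since 7 ≡ 7 (mod 8), (2/7) = +1.
Reached (1/7) = 1. Collecting the sign flips along the way, the symbol is +1.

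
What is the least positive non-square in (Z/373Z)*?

(2/373) = −1, so 2 is the smallest positive non-residue mod 373.

2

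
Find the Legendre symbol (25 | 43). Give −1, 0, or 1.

1

Reciprocity: 25 ≡ 1 and 43 ≡ 3 (mod 4), so (25/43) = +(43/25).
Reduce top mod 25: now compute (18/25).
Pull out 2: since 25 ≡ 1 (mod 8), (2/25) = +1.
Reciprocity: 9 ≡ 1 and 25 ≡ 1 (mod 4), so (9/25) = +(25/9).
Reduce top mod 9: now compute (7/9).
Reciprocity: 7 ≡ 3 and 9 ≡ 1 (mod 4), so (7/9) = +(9/7).
Reduce top mod 7: now compute (2/7).
Pull out 2: since 7 ≡ 7 (mod 8), (2/7) = +1.
Reached (1/7) = 1. Collecting the sign flips along the way, the symbol is +1.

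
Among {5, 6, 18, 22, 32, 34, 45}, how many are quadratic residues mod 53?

(5/53) = -1 → non-residue.
(6/53) = +1 → QR.
(18/53) = -1 → non-residue.
(22/53) = -1 → non-residue.
(32/53) = -1 → non-residue.
(34/53) = -1 → non-residue.
(45/53) = -1 → non-residue.
Total quadratic residues among the 7: 1.

1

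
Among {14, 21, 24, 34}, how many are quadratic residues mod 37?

(14/37) = -1 → non-residue.
(21/37) = +1 → QR.
(24/37) = -1 → non-residue.
(34/37) = +1 → QR.
Total quadratic residues among the 4: 2.

2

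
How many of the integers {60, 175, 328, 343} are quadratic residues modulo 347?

(60/347) = -1 → non-residue.
(175/347) = -1 → non-residue.
(328/347) = +1 → QR.
(343/347) = -1 → non-residue.
Total quadratic residues among the 4: 1.

1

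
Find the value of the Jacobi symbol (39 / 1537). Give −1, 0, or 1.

1

Reciprocity: 39 ≡ 3 and 1537 ≡ 1 (mod 4), so (39/1537) = +(1537/39).
Reduce top mod 39: now compute (16/39).
Pull out 2^4: since 39 ≡ 7 (mod 8), (2/39) = +1, so (2/39)^4 = +1.
Reached (1/39) = 1. Collecting the sign flips along the way, the symbol is +1.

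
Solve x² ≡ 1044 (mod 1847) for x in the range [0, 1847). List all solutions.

464, 1383

Since 1847 ≡ 3 (mod 4), a square root of 1044 is 1044^((1847+1)/4) = 1044^462 mod 1847.
Repeated squaring: 1044^2≡206, 1044^4≡1802, 1044^8≡178, 1044^16≡285, 1044^32≡1804, 1044^64≡2, 1044^128≡4, 1044^256≡16 (mod 1847).
1044^462 = 1044^(256+128+64+8+4+2) ≡ 464 (mod 1847).
Check: 464² = 215296 ≡ 1044 (mod 1847). The two roots are 464 and 1383.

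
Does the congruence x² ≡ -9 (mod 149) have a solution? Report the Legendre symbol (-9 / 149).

1

First reduce: -9 ≡ 140 (mod 149).
Pull out 2^2: since 149 ≡ 5 (mod 8), (2/149) = -1, so (2/149)^2 = +1.
Reciprocity: 35 ≡ 3 and 149 ≡ 1 (mod 4), so (35/149) = +(149/35).
Reduce top mod 35: now compute (9/35).
Reciprocity: 9 ≡ 1 and 35 ≡ 3 (mod 4), so (9/35) = +(35/9).
Reduce top mod 9: now compute (8/9).
Pull out 2^3: since 9 ≡ 1 (mod 8), (2/9) = +1, so (2/9)^3 = +1.
Reached (1/9) = 1. Collecting the sign flips along the way, the symbol is +1.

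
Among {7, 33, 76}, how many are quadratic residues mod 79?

(7/79) = -1 → non-residue.
(33/79) = -1 → non-residue.
(76/79) = +1 → QR.
Total quadratic residues among the 3: 1.

1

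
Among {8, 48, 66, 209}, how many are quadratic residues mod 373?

3

(8/373) = -1 → non-residue.
(48/373) = +1 → QR.
(66/373) = +1 → QR.
(209/373) = +1 → QR.
Total quadratic residues among the 4: 3.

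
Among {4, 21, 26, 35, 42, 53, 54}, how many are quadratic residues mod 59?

(4/59) = +1 → QR.
(21/59) = +1 → QR.
(26/59) = +1 → QR.
(35/59) = +1 → QR.
(42/59) = -1 → non-residue.
(53/59) = +1 → QR.
(54/59) = -1 → non-residue.
Total quadratic residues among the 7: 5.

5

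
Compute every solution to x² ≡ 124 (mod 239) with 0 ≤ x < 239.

29, 210

Since 239 ≡ 3 (mod 4), a square root of 124 is 124^((239+1)/4) = 124^60 mod 239.
Repeated squaring: 124^2≡80, 124^4≡186, 124^8≡180, 124^16≡135, 124^32≡61 (mod 239).
124^60 = 124^(32+16+8+4) ≡ 29 (mod 239).
Check: 29² = 841 ≡ 124 (mod 239). The two roots are 29 and 210.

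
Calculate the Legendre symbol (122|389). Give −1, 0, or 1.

1

Euler's criterion: (122/389) ≡ 122^194 (mod 389).
122^2 ≡ 102 (mod 389)
122^4 ≡ 290 (mod 389)
122^8 ≡ 76 (mod 389)
122^16 ≡ 330 (mod 389)
122^32 ≡ 369 (mod 389)
122^64 ≡ 11 (mod 389)
122^128 ≡ 121 (mod 389)
122^194 = 122^(128+64+2) ≡ 1 (mod 389).
Result is 1, so (122/389) = 1.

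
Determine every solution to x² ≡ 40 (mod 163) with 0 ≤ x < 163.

23, 140

Since 163 ≡ 3 (mod 4), a square root of 40 is 40^((163+1)/4) = 40^41 mod 163.
Repeated squaring: 40^2≡133, 40^4≡85, 40^8≡53, 40^16≡38, 40^32≡140 (mod 163).
40^41 = 40^(32+8+1) ≡ 140 (mod 163).
Check: 140² = 19600 ≡ 40 (mod 163). The two roots are 23 and 140.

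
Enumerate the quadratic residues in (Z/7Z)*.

Square k = 1,…,3 (k and 7−k give the same square):
1²=1, 2²=4, 3²≡2 (mod 7).
So the quadratic residues mod 7 are {1, 2, 4}.

1,2,4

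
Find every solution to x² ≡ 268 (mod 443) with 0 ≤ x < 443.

Since 443 ≡ 3 (mod 4), a square root of 268 is 268^((443+1)/4) = 268^111 mod 443.
Repeated squaring: 268^2≡58, 268^4≡263, 268^8≡61, 268^16≡177, 268^32≡319, 268^64≡314 (mod 443).
268^111 = 268^(64+32+8+4+2+1) ≡ 197 (mod 443).
Check: 197² = 38809 ≡ 268 (mod 443). The two roots are 197 and 246.

197, 246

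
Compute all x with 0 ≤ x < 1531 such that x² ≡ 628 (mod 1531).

413, 1118

Since 1531 ≡ 3 (mod 4), a square root of 628 is 628^((1531+1)/4) = 628^383 mod 1531.
Repeated squaring: 628^2≡917, 628^4≡370, 628^8≡641, 628^16≡573, 628^32≡695, 628^64≡760, 628^128≡413, 628^256≡628 (mod 1531).
628^383 = 628^(256+64+32+16+8+4+2+1) ≡ 413 (mod 1531).
Check: 413² = 170569 ≡ 628 (mod 1531). The two roots are 413 and 1118.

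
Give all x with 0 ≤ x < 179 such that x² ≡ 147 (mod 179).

Since 179 ≡ 3 (mod 4), a square root of 147 is 147^((179+1)/4) = 147^45 mod 179.
Repeated squaring: 147^2≡129, 147^4≡173, 147^8≡36, 147^16≡43, 147^32≡59 (mod 179).
147^45 = 147^(32+8+4+1) ≡ 46 (mod 179).
Check: 46² = 2116 ≡ 147 (mod 179). The two roots are 46 and 133.

46, 133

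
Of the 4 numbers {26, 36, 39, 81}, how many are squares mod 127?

3

(26/127) = +1 → QR.
(36/127) = +1 → QR.
(39/127) = -1 → non-residue.
(81/127) = +1 → QR.
Total quadratic residues among the 4: 3.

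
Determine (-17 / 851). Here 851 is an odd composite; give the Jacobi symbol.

-1

First reduce: -17 ≡ 834 (mod 851).
Pull out 2: since 851 ≡ 3 (mod 8), (2/851) = -1.
Reciprocity: 417 ≡ 1 and 851 ≡ 3 (mod 4), so (417/851) = +(851/417).
Reduce top mod 417: now compute (17/417).
Reciprocity: 17 ≡ 1 and 417 ≡ 1 (mod 4), so (17/417) = +(417/17).
Reduce top mod 17: now compute (9/17).
Reciprocity: 9 ≡ 1 and 17 ≡ 1 (mod 4), so (9/17) = +(17/9).
Reduce top mod 9: now compute (8/9).
Pull out 2^3: since 9 ≡ 1 (mod 8), (2/9) = +1, so (2/9)^3 = +1.
Reached (1/9) = 1. Collecting the sign flips along the way, the symbol is -1.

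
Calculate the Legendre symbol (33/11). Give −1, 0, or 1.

First reduce: 33 ≡ 0 (mod 11).
Top reduces to 0: gcd > 1, so the symbol is 0.

0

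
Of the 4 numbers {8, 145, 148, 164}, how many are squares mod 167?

1

(8/167) = +1 → QR.
(145/167) = -1 → non-residue.
(148/167) = -1 → non-residue.
(164/167) = -1 → non-residue.
Total quadratic residues among the 4: 1.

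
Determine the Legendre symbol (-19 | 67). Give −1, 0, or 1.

-1

Euler's criterion: (-19/67) ≡ 48^33 (mod 67).
48^2 ≡ 26 (mod 67)
48^4 ≡ 6 (mod 67)
48^8 ≡ 36 (mod 67)
48^16 ≡ 23 (mod 67)
48^32 ≡ 60 (mod 67)
48^33 = 48^(32+1) ≡ 66 (mod 67).
Result is 66 ≡ −1, so (-19/67) = −1.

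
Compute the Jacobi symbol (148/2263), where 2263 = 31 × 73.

Pull out 2^2: since 2263 ≡ 7 (mod 8), (2/2263) = +1, so (2/2263)^2 = +1.
Reciprocity: 37 ≡ 1 and 2263 ≡ 3 (mod 4), so (37/2263) = +(2263/37).
Reduce top mod 37: now compute (6/37).
Pull out 2: since 37 ≡ 5 (mod 8), (2/37) = -1.
Reciprocity: 3 ≡ 3 and 37 ≡ 1 (mod 4), so (3/37) = +(37/3).
Reduce top mod 3: now compute (1/3).
Reached (1/3) = 1. Collecting the sign flips along the way, the symbol is -1.

-1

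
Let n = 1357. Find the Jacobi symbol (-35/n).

First reduce: -35 ≡ 1322 (mod 1357).
Pull out 2: since 1357 ≡ 5 (mod 8), (2/1357) = -1.
Reciprocity: 661 ≡ 1 and 1357 ≡ 1 (mod 4), so (661/1357) = +(1357/661).
Reduce top mod 661: now compute (35/661).
Reciprocity: 35 ≡ 3 and 661 ≡ 1 (mod 4), so (35/661) = +(661/35).
Reduce top mod 35: now compute (31/35).
Reciprocity: 31 ≡ 3 and 35 ≡ 3 (mod 4), so (31/35) = −(35/31).
Reduce top mod 31: now compute (4/31).
Pull out 2^2: since 31 ≡ 7 (mod 8), (2/31) = +1, so (2/31)^2 = +1.
Reached (1/31) = 1. Collecting the sign flips along the way, the symbol is +1.

1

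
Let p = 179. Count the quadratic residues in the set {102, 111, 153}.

1

(102/179) = -1 → non-residue.
(111/179) = -1 → non-residue.
(153/179) = +1 → QR.
Total quadratic residues among the 3: 1.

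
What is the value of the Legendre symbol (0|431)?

Top reduces to 0: gcd > 1, so the symbol is 0.

0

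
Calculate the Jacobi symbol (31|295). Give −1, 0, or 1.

-1

Reciprocity: 31 ≡ 3 and 295 ≡ 3 (mod 4), so (31/295) = −(295/31).
Reduce top mod 31: now compute (16/31).
Pull out 2^4: since 31 ≡ 7 (mod 8), (2/31) = +1, so (2/31)^4 = +1.
Reached (1/31) = 1. Collecting the sign flips along the way, the symbol is -1.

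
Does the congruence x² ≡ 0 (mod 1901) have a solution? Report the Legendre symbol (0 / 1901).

Top reduces to 0: gcd > 1, so the symbol is 0.

0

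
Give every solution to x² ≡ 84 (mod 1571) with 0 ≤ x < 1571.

Since 1571 ≡ 3 (mod 4), a square root of 84 is 84^((1571+1)/4) = 84^393 mod 1571.
Repeated squaring: 84^2≡772, 84^4≡575, 84^8≡715, 84^16≡650, 84^32≡1472, 84^64≡375, 84^128≡806, 84^256≡813 (mod 1571).
84^393 = 84^(256+128+8+1) ≡ 633 (mod 1571).
Check: 633² = 400689 ≡ 84 (mod 1571). The two roots are 633 and 938.

633, 938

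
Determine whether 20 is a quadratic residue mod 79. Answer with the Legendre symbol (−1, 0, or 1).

1

Pull out 2^2: since 79 ≡ 7 (mod 8), (2/79) = +1, so (2/79)^2 = +1.
Reciprocity: 5 ≡ 1 and 79 ≡ 3 (mod 4), so (5/79) = +(79/5).
Reduce top mod 5: now compute (4/5).
Pull out 2^2: since 5 ≡ 5 (mod 8), (2/5) = -1, so (2/5)^2 = +1.
Reached (1/5) = 1. Collecting the sign flips along the way, the symbol is +1.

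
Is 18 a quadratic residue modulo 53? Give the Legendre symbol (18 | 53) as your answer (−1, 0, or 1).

Euler's criterion: (18/53) ≡ 18^26 (mod 53).
18^2 ≡ 6 (mod 53)
18^4 ≡ 36 (mod 53)
18^8 ≡ 24 (mod 53)
18^16 ≡ 46 (mod 53)
18^26 = 18^(16+8+2) ≡ 52 (mod 53).
Result is 52 ≡ −1, so (18/53) = −1.

-1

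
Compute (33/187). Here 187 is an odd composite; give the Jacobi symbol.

0

Reciprocity: 33 ≡ 1 and 187 ≡ 3 (mod 4), so (33/187) = +(187/33).
Reduce top mod 33: now compute (22/33).
Pull out 2: since 33 ≡ 1 (mod 8), (2/33) = +1.
Reciprocity: 11 ≡ 3 and 33 ≡ 1 (mod 4), so (11/33) = +(33/11).
Reduce top mod 11: now compute (0/11).
Top reduces to 0: gcd > 1, so the symbol is 0.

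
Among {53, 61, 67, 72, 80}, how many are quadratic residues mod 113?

3

(53/113) = +1 → QR.
(61/113) = +1 → QR.
(67/113) = -1 → non-residue.
(72/113) = +1 → QR.
(80/113) = -1 → non-residue.
Total quadratic residues among the 5: 3.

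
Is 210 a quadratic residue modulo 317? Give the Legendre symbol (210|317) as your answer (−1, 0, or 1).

Pull out 2: since 317 ≡ 5 (mod 8), (2/317) = -1.
Reciprocity: 105 ≡ 1 and 317 ≡ 1 (mod 4), so (105/317) = +(317/105).
Reduce top mod 105: now compute (2/105).
Pull out 2: since 105 ≡ 1 (mod 8), (2/105) = +1.
Reached (1/105) = 1. Collecting the sign flips along the way, the symbol is -1.

-1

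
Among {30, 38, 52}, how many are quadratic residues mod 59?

0

(30/59) = -1 → non-residue.
(38/59) = -1 → non-residue.
(52/59) = -1 → non-residue.
Total quadratic residues among the 3: 0.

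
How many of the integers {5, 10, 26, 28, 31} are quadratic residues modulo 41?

(5/41) = +1 → QR.
(10/41) = +1 → QR.
(26/41) = -1 → non-residue.
(28/41) = -1 → non-residue.
(31/41) = +1 → QR.
Total quadratic residues among the 5: 3.

3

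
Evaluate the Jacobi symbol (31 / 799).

1

Reciprocity: 31 ≡ 3 and 799 ≡ 3 (mod 4), so (31/799) = −(799/31).
Reduce top mod 31: now compute (24/31).
Pull out 2^3: since 31 ≡ 7 (mod 8), (2/31) = +1, so (2/31)^3 = +1.
Reciprocity: 3 ≡ 3 and 31 ≡ 3 (mod 4), so (3/31) = −(31/3).
Reduce top mod 3: now compute (1/3).
Reached (1/3) = 1. Collecting the sign flips along the way, the symbol is +1.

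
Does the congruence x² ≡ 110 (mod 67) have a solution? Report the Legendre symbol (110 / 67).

-1

First reduce: 110 ≡ 43 (mod 67).
Reciprocity: 43 ≡ 3 and 67 ≡ 3 (mod 4), so (43/67) = −(67/43).
Reduce top mod 43: now compute (24/43).
Pull out 2^3: since 43 ≡ 3 (mod 8), (2/43) = -1, so (2/43)^3 = -1.
Reciprocity: 3 ≡ 3 and 43 ≡ 3 (mod 4), so (3/43) = −(43/3).
Reduce top mod 3: now compute (1/3).
Reached (1/3) = 1. Collecting the sign flips along the way, the symbol is -1.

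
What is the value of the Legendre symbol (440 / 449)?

Pull out 2^3: since 449 ≡ 1 (mod 8), (2/449) = +1, so (2/449)^3 = +1.
Reciprocity: 55 ≡ 3 and 449 ≡ 1 (mod 4), so (55/449) = +(449/55).
Reduce top mod 55: now compute (9/55).
Reciprocity: 9 ≡ 1 and 55 ≡ 3 (mod 4), so (9/55) = +(55/9).
Reduce top mod 9: now compute (1/9).
Reached (1/9) = 1. Collecting the sign flips along the way, the symbol is +1.

1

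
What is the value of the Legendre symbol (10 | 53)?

1

Pull out 2: since 53 ≡ 5 (mod 8), (2/53) = -1.
Reciprocity: 5 ≡ 1 and 53 ≡ 1 (mod 4), so (5/53) = +(53/5).
Reduce top mod 5: now compute (3/5).
Reciprocity: 3 ≡ 3 and 5 ≡ 1 (mod 4), so (3/5) = +(5/3).
Reduce top mod 3: now compute (2/3).
Pull out 2: since 3 ≡ 3 (mod 8), (2/3) = -1.
Reached (1/3) = 1. Collecting the sign flips along the way, the symbol is +1.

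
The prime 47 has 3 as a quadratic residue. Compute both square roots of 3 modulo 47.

Since 47 ≡ 3 (mod 4), a square root of 3 is 3^((47+1)/4) = 3^12 mod 47.
Repeated squaring: 3^2≡9, 3^4≡34, 3^8≡28 (mod 47).
3^12 = 3^(8+4) ≡ 12 (mod 47).
Check: 12² = 144 ≡ 3 (mod 47). The two roots are 12 and 35.

12, 35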